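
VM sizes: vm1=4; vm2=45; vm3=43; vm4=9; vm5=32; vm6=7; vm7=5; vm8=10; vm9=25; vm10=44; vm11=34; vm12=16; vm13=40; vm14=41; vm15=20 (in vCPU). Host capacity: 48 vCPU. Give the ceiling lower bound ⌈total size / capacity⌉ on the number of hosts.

Total size = 4 + 45 + 43 + 9 + 32 + 7 + 5 + 10 + 25 + 44 + 34 + 16 + 40 + 41 + 20 = 375 vCPU.
⌈375 / 48⌉ = 8.

8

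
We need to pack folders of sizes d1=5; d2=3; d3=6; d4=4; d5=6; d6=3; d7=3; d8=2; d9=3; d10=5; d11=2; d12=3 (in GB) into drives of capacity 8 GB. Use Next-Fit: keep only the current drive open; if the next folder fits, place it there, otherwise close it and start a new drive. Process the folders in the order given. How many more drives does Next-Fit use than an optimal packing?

Next-Fit: [5,3] [6] [4] [6] [3,3,2] [3,5] [2,3] → 7 drives.
Total size 45 GB; any packing needs at least ⌈45/8⌉ = 6 drives.
An optimal packing achieves that bound: [6,2] [6,2] [5,3] [5,3] [4,3] [3,3] → 6 drives.
Excess: 7 − 6 = 1.

1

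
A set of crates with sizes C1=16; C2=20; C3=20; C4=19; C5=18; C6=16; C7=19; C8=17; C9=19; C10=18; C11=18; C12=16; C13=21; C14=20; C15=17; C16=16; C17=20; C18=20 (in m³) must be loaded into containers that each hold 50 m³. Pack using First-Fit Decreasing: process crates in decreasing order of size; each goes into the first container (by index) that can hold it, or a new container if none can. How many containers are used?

8

Sorted descending: 21, 20, 20, 20, 20, 20, 19, 19, 19, 18, 18, 18, 17, 17, 16, 16, 16, 16.
container 1: place 21 m³, 29 m³ left
container 1: place 20 m³, 9 m³ left
container 2: place 20 m³, 30 m³ left
container 2: place 20 m³, 10 m³ left
container 3: place 20 m³, 30 m³ left
container 3: place 20 m³, 10 m³ left
container 4: place 19 m³, 31 m³ left
container 4: place 19 m³, 12 m³ left
container 5: place 19 m³, 31 m³ left
container 5: place 18 m³, 13 m³ left
container 6: place 18 m³, 32 m³ left
container 6: place 18 m³, 14 m³ left
container 7: place 17 m³, 33 m³ left
container 7: place 17 m³, 16 m³ left
container 7: place 16 m³, 0 m³ left
container 8: place 16 m³, 34 m³ left
container 8: place 16 m³, 18 m³ left
container 8: place 16 m³, 2 m³ left
Final containers: [21,20] [20,20] [20,20] [19,19] [19,18] [18,18] [17,17,16] [16,16,16].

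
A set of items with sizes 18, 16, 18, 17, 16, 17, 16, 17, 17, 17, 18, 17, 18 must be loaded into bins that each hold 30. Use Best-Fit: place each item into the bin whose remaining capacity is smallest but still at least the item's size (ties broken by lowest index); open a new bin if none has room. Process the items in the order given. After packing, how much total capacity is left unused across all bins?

Put 18 in bin 1; 12 remain.
Put 16 in bin 2; 14 remain.
Put 18 in bin 3; 12 remain.
Put 17 in bin 4; 13 remain.
Put 16 in bin 5; 14 remain.
Put 17 in bin 6; 13 remain.
Put 16 in bin 7; 14 remain.
Put 17 in bin 8; 13 remain.
Put 17 in bin 9; 13 remain.
Put 17 in bin 10; 13 remain.
Put 18 in bin 11; 12 remain.
Put 17 in bin 12; 13 remain.
Put 18 in bin 13; 12 remain.
13 bins × 30 = 390; used 222; unused 168.

168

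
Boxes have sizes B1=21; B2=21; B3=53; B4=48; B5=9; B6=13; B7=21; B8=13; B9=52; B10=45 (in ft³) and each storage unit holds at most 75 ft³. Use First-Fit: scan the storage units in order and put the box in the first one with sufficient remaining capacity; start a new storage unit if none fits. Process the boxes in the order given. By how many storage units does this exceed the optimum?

1

First-Fit: [21,21,9,13] [53,21] [48,13] [52] [45] → 5 storage units.
Total size 296 ft³; any packing needs at least ⌈296/75⌉ = 4 storage units.
An optimal packing achieves that bound: [53,21] [52,21] [48,13,13] [45,21,9] → 4 storage units.
Excess: 5 − 4 = 1.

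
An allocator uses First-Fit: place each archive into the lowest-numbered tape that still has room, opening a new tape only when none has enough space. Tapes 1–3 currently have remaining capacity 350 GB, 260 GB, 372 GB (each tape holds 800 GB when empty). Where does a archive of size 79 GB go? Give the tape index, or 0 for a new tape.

Tapes with room: tape 1 (350 GB), tape 2 (260 GB), tape 3 (372 GB).
The first with room is tape 1.

1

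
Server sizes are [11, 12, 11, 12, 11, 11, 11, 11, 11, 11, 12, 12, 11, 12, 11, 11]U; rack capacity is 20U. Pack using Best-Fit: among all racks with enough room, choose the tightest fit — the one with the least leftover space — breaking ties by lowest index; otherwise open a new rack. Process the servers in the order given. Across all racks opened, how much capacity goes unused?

11U → rack 1 (remaining 9U)
12U → rack 2 (remaining 8U)
11U → rack 3 (remaining 9U)
12U → rack 4 (remaining 8U)
11U → rack 5 (remaining 9U)
11U → rack 6 (remaining 9U)
11U → rack 7 (remaining 9U)
11U → rack 8 (remaining 9U)
11U → rack 9 (remaining 9U)
11U → rack 10 (remaining 9U)
12U → rack 11 (remaining 8U)
12U → rack 12 (remaining 8U)
11U → rack 13 (remaining 9U)
12U → rack 14 (remaining 8U)
11U → rack 15 (remaining 9U)
11U → rack 16 (remaining 9U)
16 racks × 20U = 320U; used 181U; unused 139U.

139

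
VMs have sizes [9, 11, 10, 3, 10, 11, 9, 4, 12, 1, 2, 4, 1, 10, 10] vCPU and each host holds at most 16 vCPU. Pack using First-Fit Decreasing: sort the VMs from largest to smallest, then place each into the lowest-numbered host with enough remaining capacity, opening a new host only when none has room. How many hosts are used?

9 hosts

Sorted descending: 12, 11, 11, 10, 10, 10, 10, 9, 9, 4, 4, 3, 2, 1, 1.
Put 12 vCPU in host 1; 4 vCPU remain.
Put 11 vCPU in host 2; 5 vCPU remain.
Put 11 vCPU in host 3; 5 vCPU remain.
Put 10 vCPU in host 4; 6 vCPU remain.
Put 10 vCPU in host 5; 6 vCPU remain.
Put 10 vCPU in host 6; 6 vCPU remain.
Put 10 vCPU in host 7; 6 vCPU remain.
Put 9 vCPU in host 8; 7 vCPU remain.
Put 9 vCPU in host 9; 7 vCPU remain.
Put 4 vCPU in host 1; 0 vCPU remain.
Put 4 vCPU in host 2; 1 vCPU remain.
Put 3 vCPU in host 3; 2 vCPU remain.
Put 2 vCPU in host 3; 0 vCPU remain.
Put 1 vCPU in host 2; 0 vCPU remain.
Put 1 vCPU in host 4; 5 vCPU remain.
Final hosts: [12,4] [11,4,1] [11,3,2] [10,1] [10] [10] [10] [9] [9].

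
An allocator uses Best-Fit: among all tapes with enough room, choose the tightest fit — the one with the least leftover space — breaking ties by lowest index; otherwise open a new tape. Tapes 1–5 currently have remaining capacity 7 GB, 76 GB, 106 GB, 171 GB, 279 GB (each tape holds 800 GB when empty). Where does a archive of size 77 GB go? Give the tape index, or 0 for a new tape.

Tapes with room: tape 3 (106 GB), tape 4 (171 GB), tape 5 (279 GB).
Tightest fit is tape 3 with 106 GB free.

3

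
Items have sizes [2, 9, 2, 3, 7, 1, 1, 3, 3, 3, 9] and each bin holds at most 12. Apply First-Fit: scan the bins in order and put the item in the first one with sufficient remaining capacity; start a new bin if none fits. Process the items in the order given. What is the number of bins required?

Put 2 in bin 1; 10 remain.
Put 9 in bin 1; 1 remain.
Put 2 in bin 2; 10 remain.
Put 3 in bin 2; 7 remain.
Put 7 in bin 2; 0 remain.
Put 1 in bin 1; 0 remain.
Put 1 in bin 3; 11 remain.
Put 3 in bin 3; 8 remain.
Put 3 in bin 3; 5 remain.
Put 3 in bin 3; 2 remain.
Put 9 in bin 4; 3 remain.
Final bins: [2,9,1] [2,3,7] [1,3,3,3] [9].

4 bins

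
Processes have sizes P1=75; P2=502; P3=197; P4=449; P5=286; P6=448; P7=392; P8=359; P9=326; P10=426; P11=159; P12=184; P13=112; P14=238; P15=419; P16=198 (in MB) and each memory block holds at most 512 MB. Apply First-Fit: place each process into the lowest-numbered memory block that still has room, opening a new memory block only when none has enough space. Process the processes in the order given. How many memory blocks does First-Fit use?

Put P1 (75 MB) in memory block 1; 437 MB remain.
Put P2 (502 MB) in memory block 2; 10 MB remain.
Put P3 (197 MB) in memory block 1; 240 MB remain.
Put P4 (449 MB) in memory block 3; 63 MB remain.
Put P5 (286 MB) in memory block 4; 226 MB remain.
Put P6 (448 MB) in memory block 5; 64 MB remain.
Put P7 (392 MB) in memory block 6; 120 MB remain.
Put P8 (359 MB) in memory block 7; 153 MB remain.
Put P9 (326 MB) in memory block 8; 186 MB remain.
Put P10 (426 MB) in memory block 9; 86 MB remain.
Put P11 (159 MB) in memory block 1; 81 MB remain.
Put P12 (184 MB) in memory block 4; 42 MB remain.
Put P13 (112 MB) in memory block 6; 8 MB remain.
Put P14 (238 MB) in memory block 10; 274 MB remain.
Put P15 (419 MB) in memory block 11; 93 MB remain.
Put P16 (198 MB) in memory block 10; 76 MB remain.

11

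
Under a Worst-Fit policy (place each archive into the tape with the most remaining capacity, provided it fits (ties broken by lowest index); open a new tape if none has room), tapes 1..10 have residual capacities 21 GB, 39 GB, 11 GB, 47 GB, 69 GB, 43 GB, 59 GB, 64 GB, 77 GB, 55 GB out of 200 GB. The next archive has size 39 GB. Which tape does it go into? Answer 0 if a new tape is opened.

Tapes with room: tape 2 (39 GB), tape 4 (47 GB), tape 5 (69 GB), tape 6 (43 GB), tape 7 (59 GB), tape 8 (64 GB), tape 9 (77 GB), tape 10 (55 GB).
Most room is tape 9 with 77 GB free.

9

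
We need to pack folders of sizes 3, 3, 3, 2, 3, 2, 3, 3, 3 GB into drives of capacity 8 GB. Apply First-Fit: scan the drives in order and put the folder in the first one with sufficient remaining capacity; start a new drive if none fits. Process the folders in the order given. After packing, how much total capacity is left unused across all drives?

3 GB → drive 1 (remaining 5 GB)
3 GB → drive 1 (remaining 2 GB)
3 GB → drive 2 (remaining 5 GB)
2 GB → drive 1 (remaining 0 GB)
3 GB → drive 2 (remaining 2 GB)
2 GB → drive 2 (remaining 0 GB)
3 GB → drive 3 (remaining 5 GB)
3 GB → drive 3 (remaining 2 GB)
3 GB → drive 4 (remaining 5 GB)
4 drives × 8 GB = 32 GB; used 25 GB; unused 7 GB.

7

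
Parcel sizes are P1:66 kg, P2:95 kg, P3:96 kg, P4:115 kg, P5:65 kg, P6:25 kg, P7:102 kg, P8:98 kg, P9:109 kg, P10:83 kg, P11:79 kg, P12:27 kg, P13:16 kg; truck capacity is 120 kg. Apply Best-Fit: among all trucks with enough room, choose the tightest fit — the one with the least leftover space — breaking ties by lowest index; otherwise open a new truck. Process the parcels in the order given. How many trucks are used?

truck 1: place P1 (66 kg), 54 kg left
truck 2: place P2 (95 kg), 25 kg left
truck 3: place P3 (96 kg), 24 kg left
truck 4: place P4 (115 kg), 5 kg left
truck 5: place P5 (65 kg), 55 kg left
truck 2: place P6 (25 kg), 0 kg left
truck 6: place P7 (102 kg), 18 kg left
truck 7: place P8 (98 kg), 22 kg left
truck 8: place P9 (109 kg), 11 kg left
truck 9: place P10 (83 kg), 37 kg left
truck 10: place P11 (79 kg), 41 kg left
truck 9: place P12 (27 kg), 10 kg left
truck 6: place P13 (16 kg), 2 kg left
Final trucks: [66] [95,25] [96] [115] [65] [102,16] [98] [109] [83,27] [79].

10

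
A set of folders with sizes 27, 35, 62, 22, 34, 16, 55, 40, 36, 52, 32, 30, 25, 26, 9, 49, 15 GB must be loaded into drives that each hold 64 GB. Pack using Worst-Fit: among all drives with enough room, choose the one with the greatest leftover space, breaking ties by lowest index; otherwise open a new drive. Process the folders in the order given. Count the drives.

Put 27 GB in drive 1; 37 GB remain.
Put 35 GB in drive 1; 2 GB remain.
Put 62 GB in drive 2; 2 GB remain.
Put 22 GB in drive 3; 42 GB remain.
Put 34 GB in drive 3; 8 GB remain.
Put 16 GB in drive 4; 48 GB remain.
Put 55 GB in drive 5; 9 GB remain.
Put 40 GB in drive 4; 8 GB remain.
Put 36 GB in drive 6; 28 GB remain.
Put 52 GB in drive 7; 12 GB remain.
Put 32 GB in drive 8; 32 GB remain.
Put 30 GB in drive 8; 2 GB remain.
Put 25 GB in drive 6; 3 GB remain.
Put 26 GB in drive 9; 38 GB remain.
Put 9 GB in drive 9; 29 GB remain.
Put 49 GB in drive 10; 15 GB remain.
Put 15 GB in drive 9; 14 GB remain.

10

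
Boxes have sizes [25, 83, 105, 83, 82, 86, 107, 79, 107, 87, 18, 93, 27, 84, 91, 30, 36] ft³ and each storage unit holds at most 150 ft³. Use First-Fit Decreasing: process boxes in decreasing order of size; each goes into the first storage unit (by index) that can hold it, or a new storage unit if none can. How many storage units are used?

12 storage units

Sorted descending: 107, 107, 105, 93, 91, 87, 86, 84, 83, 83, 82, 79, 36, 30, 27, 25, 18.
Put 107 ft³ in storage unit 1; 43 ft³ remain.
Put 107 ft³ in storage unit 2; 43 ft³ remain.
Put 105 ft³ in storage unit 3; 45 ft³ remain.
Put 93 ft³ in storage unit 4; 57 ft³ remain.
Put 91 ft³ in storage unit 5; 59 ft³ remain.
Put 87 ft³ in storage unit 6; 63 ft³ remain.
Put 86 ft³ in storage unit 7; 64 ft³ remain.
Put 84 ft³ in storage unit 8; 66 ft³ remain.
Put 83 ft³ in storage unit 9; 67 ft³ remain.
Put 83 ft³ in storage unit 10; 67 ft³ remain.
Put 82 ft³ in storage unit 11; 68 ft³ remain.
Put 79 ft³ in storage unit 12; 71 ft³ remain.
Put 36 ft³ in storage unit 1; 7 ft³ remain.
Put 30 ft³ in storage unit 2; 13 ft³ remain.
Put 27 ft³ in storage unit 3; 18 ft³ remain.
Put 25 ft³ in storage unit 4; 32 ft³ remain.
Put 18 ft³ in storage unit 3; 0 ft³ remain.
Final storage units: [107,36] [107,30] [105,27,18] [93,25] [91] [87] [86] [84] [83] [83] [82] [79].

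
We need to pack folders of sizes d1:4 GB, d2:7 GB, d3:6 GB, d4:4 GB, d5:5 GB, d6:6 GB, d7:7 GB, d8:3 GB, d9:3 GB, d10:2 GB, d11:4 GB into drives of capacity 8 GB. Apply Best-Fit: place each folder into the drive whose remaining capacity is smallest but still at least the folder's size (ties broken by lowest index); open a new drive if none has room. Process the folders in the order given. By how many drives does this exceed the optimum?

0

Best-Fit: [4,4] [7] [6,2] [5,3] [6] [7] [3,4] → 7 drives.
Total size 51 GB; any packing needs at least ⌈51/8⌉ = 7 drives.
So 7 is already optimal.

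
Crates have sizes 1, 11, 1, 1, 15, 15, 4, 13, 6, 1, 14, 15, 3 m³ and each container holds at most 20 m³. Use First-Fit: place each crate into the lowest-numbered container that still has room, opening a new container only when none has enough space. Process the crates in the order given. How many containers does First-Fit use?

container 1: place 1 m³, 19 m³ left
container 1: place 11 m³, 8 m³ left
container 1: place 1 m³, 7 m³ left
container 1: place 1 m³, 6 m³ left
container 2: place 15 m³, 5 m³ left
container 3: place 15 m³, 5 m³ left
container 1: place 4 m³, 2 m³ left
container 4: place 13 m³, 7 m³ left
container 4: place 6 m³, 1 m³ left
container 1: place 1 m³, 1 m³ left
container 5: place 14 m³, 6 m³ left
container 6: place 15 m³, 5 m³ left
container 2: place 3 m³, 2 m³ left
Final containers: [1,11,1,1,4,1] [15,3] [15] [13,6] [14] [15].

6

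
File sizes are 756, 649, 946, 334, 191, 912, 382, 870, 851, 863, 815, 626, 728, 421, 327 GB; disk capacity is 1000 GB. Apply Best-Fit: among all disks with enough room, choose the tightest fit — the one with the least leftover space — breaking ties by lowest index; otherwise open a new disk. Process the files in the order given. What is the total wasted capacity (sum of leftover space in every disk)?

1329

756 GB → disk 1 (remaining 244 GB)
649 GB → disk 2 (remaining 351 GB)
946 GB → disk 3 (remaining 54 GB)
334 GB → disk 2 (remaining 17 GB)
191 GB → disk 1 (remaining 53 GB)
912 GB → disk 4 (remaining 88 GB)
382 GB → disk 5 (remaining 618 GB)
870 GB → disk 6 (remaining 130 GB)
851 GB → disk 7 (remaining 149 GB)
863 GB → disk 8 (remaining 137 GB)
815 GB → disk 9 (remaining 185 GB)
626 GB → disk 10 (remaining 374 GB)
728 GB → disk 11 (remaining 272 GB)
421 GB → disk 5 (remaining 197 GB)
327 GB → disk 10 (remaining 47 GB)
11 disks × 1000 GB = 11000 GB; used 9671 GB; unused 1329 GB.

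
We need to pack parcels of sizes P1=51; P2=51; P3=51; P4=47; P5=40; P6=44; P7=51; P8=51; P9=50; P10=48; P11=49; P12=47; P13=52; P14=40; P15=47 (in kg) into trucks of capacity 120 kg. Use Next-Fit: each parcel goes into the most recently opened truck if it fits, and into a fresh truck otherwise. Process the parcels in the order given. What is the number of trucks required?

8

P1 (51 kg) → truck 1 (remaining 69 kg)
P2 (51 kg) → truck 1 (remaining 18 kg)
P3 (51 kg) → truck 2 (remaining 69 kg)
P4 (47 kg) → truck 2 (remaining 22 kg)
P5 (40 kg) → truck 3 (remaining 80 kg)
P6 (44 kg) → truck 3 (remaining 36 kg)
P7 (51 kg) → truck 4 (remaining 69 kg)
P8 (51 kg) → truck 4 (remaining 18 kg)
P9 (50 kg) → truck 5 (remaining 70 kg)
P10 (48 kg) → truck 5 (remaining 22 kg)
P11 (49 kg) → truck 6 (remaining 71 kg)
P12 (47 kg) → truck 6 (remaining 24 kg)
P13 (52 kg) → truck 7 (remaining 68 kg)
P14 (40 kg) → truck 7 (remaining 28 kg)
P15 (47 kg) → truck 8 (remaining 73 kg)
Final trucks: [51,51] [51,47] [40,44] [51,51] [50,48] [49,47] [52,40] [47].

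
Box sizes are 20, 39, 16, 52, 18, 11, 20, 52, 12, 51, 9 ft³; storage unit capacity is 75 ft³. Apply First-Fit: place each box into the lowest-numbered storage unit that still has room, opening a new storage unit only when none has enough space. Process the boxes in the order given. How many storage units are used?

20 ft³ → storage unit 1 (remaining 55 ft³)
39 ft³ → storage unit 1 (remaining 16 ft³)
16 ft³ → storage unit 1 (remaining 0 ft³)
52 ft³ → storage unit 2 (remaining 23 ft³)
18 ft³ → storage unit 2 (remaining 5 ft³)
11 ft³ → storage unit 3 (remaining 64 ft³)
20 ft³ → storage unit 3 (remaining 44 ft³)
52 ft³ → storage unit 4 (remaining 23 ft³)
12 ft³ → storage unit 3 (remaining 32 ft³)
51 ft³ → storage unit 5 (remaining 24 ft³)
9 ft³ → storage unit 3 (remaining 23 ft³)

5 storage units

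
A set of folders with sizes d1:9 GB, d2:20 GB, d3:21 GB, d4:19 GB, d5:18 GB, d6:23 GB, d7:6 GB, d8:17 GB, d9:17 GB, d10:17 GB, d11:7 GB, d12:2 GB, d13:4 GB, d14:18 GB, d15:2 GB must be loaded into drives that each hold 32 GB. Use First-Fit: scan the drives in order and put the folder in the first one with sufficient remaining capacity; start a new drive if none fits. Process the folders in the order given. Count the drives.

9 drives

Put d1 (9 GB) in drive 1; 23 GB remain.
Put d2 (20 GB) in drive 1; 3 GB remain.
Put d3 (21 GB) in drive 2; 11 GB remain.
Put d4 (19 GB) in drive 3; 13 GB remain.
Put d5 (18 GB) in drive 4; 14 GB remain.
Put d6 (23 GB) in drive 5; 9 GB remain.
Put d7 (6 GB) in drive 2; 5 GB remain.
Put d8 (17 GB) in drive 6; 15 GB remain.
Put d9 (17 GB) in drive 7; 15 GB remain.
Put d10 (17 GB) in drive 8; 15 GB remain.
Put d11 (7 GB) in drive 3; 6 GB remain.
Put d12 (2 GB) in drive 1; 1 GB remain.
Put d13 (4 GB) in drive 2; 1 GB remain.
Put d14 (18 GB) in drive 9; 14 GB remain.
Put d15 (2 GB) in drive 3; 4 GB remain.
Final drives: [9,20,2] [21,6,4] [19,7,2] [18] [23] [17] [17] [17] [18].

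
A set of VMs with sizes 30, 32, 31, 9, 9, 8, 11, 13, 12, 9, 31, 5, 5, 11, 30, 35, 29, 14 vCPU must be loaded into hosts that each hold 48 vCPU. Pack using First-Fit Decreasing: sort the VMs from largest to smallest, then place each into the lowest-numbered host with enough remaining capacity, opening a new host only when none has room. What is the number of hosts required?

7

Sorted descending: 35, 32, 31, 31, 30, 30, 29, 14, 13, 12, 11, 11, 9, 9, 9, 8, 5, 5.
35 vCPU → host 1 (remaining 13 vCPU)
32 vCPU → host 2 (remaining 16 vCPU)
31 vCPU → host 3 (remaining 17 vCPU)
31 vCPU → host 4 (remaining 17 vCPU)
30 vCPU → host 5 (remaining 18 vCPU)
30 vCPU → host 6 (remaining 18 vCPU)
29 vCPU → host 7 (remaining 19 vCPU)
14 vCPU → host 2 (remaining 2 vCPU)
13 vCPU → host 1 (remaining 0 vCPU)
12 vCPU → host 3 (remaining 5 vCPU)
11 vCPU → host 4 (remaining 6 vCPU)
11 vCPU → host 5 (remaining 7 vCPU)
9 vCPU → host 6 (remaining 9 vCPU)
9 vCPU → host 6 (remaining 0 vCPU)
9 vCPU → host 7 (remaining 10 vCPU)
8 vCPU → host 7 (remaining 2 vCPU)
5 vCPU → host 3 (remaining 0 vCPU)
5 vCPU → host 4 (remaining 1 vCPU)
Final hosts: [35,13] [32,14] [31,12,5] [31,11,5] [30,11] [30,9,9] [29,9,8].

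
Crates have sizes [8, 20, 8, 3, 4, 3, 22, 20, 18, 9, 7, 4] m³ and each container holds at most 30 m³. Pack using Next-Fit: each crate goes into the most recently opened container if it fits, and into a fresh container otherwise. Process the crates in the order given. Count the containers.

6 containers

Put 8 m³ in container 1; 22 m³ remain.
Put 20 m³ in container 1; 2 m³ remain.
Put 8 m³ in container 2; 22 m³ remain.
Put 3 m³ in container 2; 19 m³ remain.
Put 4 m³ in container 2; 15 m³ remain.
Put 3 m³ in container 2; 12 m³ remain.
Put 22 m³ in container 3; 8 m³ remain.
Put 20 m³ in container 4; 10 m³ remain.
Put 18 m³ in container 5; 12 m³ remain.
Put 9 m³ in container 5; 3 m³ remain.
Put 7 m³ in container 6; 23 m³ remain.
Put 4 m³ in container 6; 19 m³ remain.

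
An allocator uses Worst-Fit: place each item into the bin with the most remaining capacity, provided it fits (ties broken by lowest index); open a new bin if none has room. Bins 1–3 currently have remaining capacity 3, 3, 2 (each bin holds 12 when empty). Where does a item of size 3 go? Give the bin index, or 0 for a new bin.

Bins with room: bin 1 (3), bin 2 (3).
Most room is bin 1 with 3 free.

1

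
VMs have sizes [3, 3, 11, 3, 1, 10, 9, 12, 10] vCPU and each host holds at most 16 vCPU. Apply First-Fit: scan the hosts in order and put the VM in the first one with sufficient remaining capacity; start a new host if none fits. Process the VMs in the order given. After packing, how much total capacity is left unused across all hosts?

3 vCPU → host 1 (remaining 13 vCPU)
3 vCPU → host 1 (remaining 10 vCPU)
11 vCPU → host 2 (remaining 5 vCPU)
3 vCPU → host 1 (remaining 7 vCPU)
1 vCPU → host 1 (remaining 6 vCPU)
10 vCPU → host 3 (remaining 6 vCPU)
9 vCPU → host 4 (remaining 7 vCPU)
12 vCPU → host 5 (remaining 4 vCPU)
10 vCPU → host 6 (remaining 6 vCPU)
6 hosts × 16 vCPU = 96 vCPU; used 62 vCPU; unused 34 vCPU.

34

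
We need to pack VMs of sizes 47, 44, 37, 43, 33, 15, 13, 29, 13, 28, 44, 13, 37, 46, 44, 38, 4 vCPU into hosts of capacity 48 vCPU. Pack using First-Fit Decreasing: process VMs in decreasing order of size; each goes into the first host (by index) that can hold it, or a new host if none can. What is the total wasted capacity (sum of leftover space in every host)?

Sorted descending: 47, 46, 44, 44, 44, 43, 38, 37, 37, 33, 29, 28, 15, 13, 13, 13, 4.
host 1: place 47 vCPU, 1 vCPU left
host 2: place 46 vCPU, 2 vCPU left
host 3: place 44 vCPU, 4 vCPU left
host 4: place 44 vCPU, 4 vCPU left
host 5: place 44 vCPU, 4 vCPU left
host 6: place 43 vCPU, 5 vCPU left
host 7: place 38 vCPU, 10 vCPU left
host 8: place 37 vCPU, 11 vCPU left
host 9: place 37 vCPU, 11 vCPU left
host 10: place 33 vCPU, 15 vCPU left
host 11: place 29 vCPU, 19 vCPU left
host 12: place 28 vCPU, 20 vCPU left
host 10: place 15 vCPU, 0 vCPU left
host 11: place 13 vCPU, 6 vCPU left
host 12: place 13 vCPU, 7 vCPU left
host 13: place 13 vCPU, 35 vCPU left
host 3: place 4 vCPU, 0 vCPU left
13 hosts × 48 vCPU = 624 vCPU; used 528 vCPU; unused 96 vCPU.

96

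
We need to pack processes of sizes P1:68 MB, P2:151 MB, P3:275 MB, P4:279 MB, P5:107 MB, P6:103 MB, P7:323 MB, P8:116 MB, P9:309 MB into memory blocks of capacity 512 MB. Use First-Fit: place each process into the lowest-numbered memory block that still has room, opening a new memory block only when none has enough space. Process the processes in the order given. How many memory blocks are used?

4

memory block 1: place P1 (68 MB), 444 MB left
memory block 1: place P2 (151 MB), 293 MB left
memory block 1: place P3 (275 MB), 18 MB left
memory block 2: place P4 (279 MB), 233 MB left
memory block 2: place P5 (107 MB), 126 MB left
memory block 2: place P6 (103 MB), 23 MB left
memory block 3: place P7 (323 MB), 189 MB left
memory block 3: place P8 (116 MB), 73 MB left
memory block 4: place P9 (309 MB), 203 MB left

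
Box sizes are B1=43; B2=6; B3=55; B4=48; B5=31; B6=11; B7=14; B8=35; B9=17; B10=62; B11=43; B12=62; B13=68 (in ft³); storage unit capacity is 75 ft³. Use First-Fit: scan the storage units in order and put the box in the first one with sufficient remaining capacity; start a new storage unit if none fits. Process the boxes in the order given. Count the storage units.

storage unit 1: place B1 (43 ft³), 32 ft³ left
storage unit 1: place B2 (6 ft³), 26 ft³ left
storage unit 2: place B3 (55 ft³), 20 ft³ left
storage unit 3: place B4 (48 ft³), 27 ft³ left
storage unit 4: place B5 (31 ft³), 44 ft³ left
storage unit 1: place B6 (11 ft³), 15 ft³ left
storage unit 1: place B7 (14 ft³), 1 ft³ left
storage unit 4: place B8 (35 ft³), 9 ft³ left
storage unit 2: place B9 (17 ft³), 3 ft³ left
storage unit 5: place B10 (62 ft³), 13 ft³ left
storage unit 6: place B11 (43 ft³), 32 ft³ left
storage unit 7: place B12 (62 ft³), 13 ft³ left
storage unit 8: place B13 (68 ft³), 7 ft³ left
Final storage units: [43,6,11,14] [55,17] [48] [31,35] [62] [43] [62] [68].

8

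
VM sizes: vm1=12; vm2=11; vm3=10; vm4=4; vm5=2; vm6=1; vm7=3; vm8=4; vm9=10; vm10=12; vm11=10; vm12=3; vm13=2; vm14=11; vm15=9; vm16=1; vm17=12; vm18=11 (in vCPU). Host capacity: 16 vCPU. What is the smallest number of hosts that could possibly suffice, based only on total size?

8 hosts

Total size = 12 + 11 + 10 + 4 + 2 + 1 + 3 + 4 + 10 + 12 + 10 + 3 + 2 + 11 + 9 + 1 + 12 + 11 = 128 vCPU.
⌈128 / 16⌉ = 8.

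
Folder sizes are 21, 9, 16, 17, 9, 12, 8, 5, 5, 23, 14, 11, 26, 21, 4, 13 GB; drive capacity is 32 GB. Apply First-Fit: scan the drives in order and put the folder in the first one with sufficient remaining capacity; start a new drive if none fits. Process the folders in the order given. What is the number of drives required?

21 GB → drive 1 (remaining 11 GB)
9 GB → drive 1 (remaining 2 GB)
16 GB → drive 2 (remaining 16 GB)
17 GB → drive 3 (remaining 15 GB)
9 GB → drive 2 (remaining 7 GB)
12 GB → drive 3 (remaining 3 GB)
8 GB → drive 4 (remaining 24 GB)
5 GB → drive 2 (remaining 2 GB)
5 GB → drive 4 (remaining 19 GB)
23 GB → drive 5 (remaining 9 GB)
14 GB → drive 4 (remaining 5 GB)
11 GB → drive 6 (remaining 21 GB)
26 GB → drive 7 (remaining 6 GB)
21 GB → drive 6 (remaining 0 GB)
4 GB → drive 4 (remaining 1 GB)
13 GB → drive 8 (remaining 19 GB)
Final drives: [21,9] [16,9,5] [17,12] [8,5,14,4] [23] [11,21] [26] [13].

8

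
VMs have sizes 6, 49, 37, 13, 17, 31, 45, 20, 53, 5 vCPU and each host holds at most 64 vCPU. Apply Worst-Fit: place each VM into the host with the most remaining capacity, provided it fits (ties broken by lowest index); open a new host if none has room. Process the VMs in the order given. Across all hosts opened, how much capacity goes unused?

6 vCPU → host 1 (remaining 58 vCPU)
49 vCPU → host 1 (remaining 9 vCPU)
37 vCPU → host 2 (remaining 27 vCPU)
13 vCPU → host 2 (remaining 14 vCPU)
17 vCPU → host 3 (remaining 47 vCPU)
31 vCPU → host 3 (remaining 16 vCPU)
45 vCPU → host 4 (remaining 19 vCPU)
20 vCPU → host 5 (remaining 44 vCPU)
53 vCPU → host 6 (remaining 11 vCPU)
5 vCPU → host 5 (remaining 39 vCPU)
6 hosts × 64 vCPU = 384 vCPU; used 276 vCPU; unused 108 vCPU.

108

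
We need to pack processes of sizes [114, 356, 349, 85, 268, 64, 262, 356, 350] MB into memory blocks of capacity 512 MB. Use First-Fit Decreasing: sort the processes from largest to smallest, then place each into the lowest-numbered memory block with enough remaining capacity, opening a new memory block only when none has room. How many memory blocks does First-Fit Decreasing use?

Sorted descending: 356, 356, 350, 349, 268, 262, 114, 85, 64.
Put 356 MB in memory block 1; 156 MB remain.
Put 356 MB in memory block 2; 156 MB remain.
Put 350 MB in memory block 3; 162 MB remain.
Put 349 MB in memory block 4; 163 MB remain.
Put 268 MB in memory block 5; 244 MB remain.
Put 262 MB in memory block 6; 250 MB remain.
Put 114 MB in memory block 1; 42 MB remain.
Put 85 MB in memory block 2; 71 MB remain.
Put 64 MB in memory block 2; 7 MB remain.

6 memory blocks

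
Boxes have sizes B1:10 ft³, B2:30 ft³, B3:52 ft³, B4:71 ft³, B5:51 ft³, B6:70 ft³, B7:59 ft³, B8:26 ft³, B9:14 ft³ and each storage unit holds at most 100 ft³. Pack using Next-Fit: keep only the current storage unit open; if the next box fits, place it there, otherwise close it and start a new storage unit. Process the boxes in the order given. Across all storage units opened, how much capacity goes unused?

117

storage unit 1: place B1 (10 ft³), 90 ft³ left
storage unit 1: place B2 (30 ft³), 60 ft³ left
storage unit 1: place B3 (52 ft³), 8 ft³ left
storage unit 2: place B4 (71 ft³), 29 ft³ left
storage unit 3: place B5 (51 ft³), 49 ft³ left
storage unit 4: place B6 (70 ft³), 30 ft³ left
storage unit 5: place B7 (59 ft³), 41 ft³ left
storage unit 5: place B8 (26 ft³), 15 ft³ left
storage unit 5: place B9 (14 ft³), 1 ft³ left
5 storage units × 100 ft³ = 500 ft³; used 383 ft³; unused 117 ft³.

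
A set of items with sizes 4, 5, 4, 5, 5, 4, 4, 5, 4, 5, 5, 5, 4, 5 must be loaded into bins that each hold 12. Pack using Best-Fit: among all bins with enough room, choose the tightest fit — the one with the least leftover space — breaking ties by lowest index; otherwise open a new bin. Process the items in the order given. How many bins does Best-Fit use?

7

bin 1: place 4, 8 left
bin 1: place 5, 3 left
bin 2: place 4, 8 left
bin 2: place 5, 3 left
bin 3: place 5, 7 left
bin 3: place 4, 3 left
bin 4: place 4, 8 left
bin 4: place 5, 3 left
bin 5: place 4, 8 left
bin 5: place 5, 3 left
bin 6: place 5, 7 left
bin 6: place 5, 2 left
bin 7: place 4, 8 left
bin 7: place 5, 3 left
Final bins: [4,5] [4,5] [5,4] [4,5] [4,5] [5,5] [4,5].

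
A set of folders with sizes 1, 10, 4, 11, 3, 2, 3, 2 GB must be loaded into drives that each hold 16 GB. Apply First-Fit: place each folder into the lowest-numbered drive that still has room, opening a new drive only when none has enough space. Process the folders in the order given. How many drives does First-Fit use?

1 GB → drive 1 (remaining 15 GB)
10 GB → drive 1 (remaining 5 GB)
4 GB → drive 1 (remaining 1 GB)
11 GB → drive 2 (remaining 5 GB)
3 GB → drive 2 (remaining 2 GB)
2 GB → drive 2 (remaining 0 GB)
3 GB → drive 3 (remaining 13 GB)
2 GB → drive 3 (remaining 11 GB)

3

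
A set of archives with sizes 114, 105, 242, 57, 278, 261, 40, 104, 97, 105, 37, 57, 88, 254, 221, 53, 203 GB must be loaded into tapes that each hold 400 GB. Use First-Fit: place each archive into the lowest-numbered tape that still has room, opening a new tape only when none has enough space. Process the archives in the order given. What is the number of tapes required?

Put 114 GB in tape 1; 286 GB remain.
Put 105 GB in tape 1; 181 GB remain.
Put 242 GB in tape 2; 158 GB remain.
Put 57 GB in tape 1; 124 GB remain.
Put 278 GB in tape 3; 122 GB remain.
Put 261 GB in tape 4; 139 GB remain.
Put 40 GB in tape 1; 84 GB remain.
Put 104 GB in tape 2; 54 GB remain.
Put 97 GB in tape 3; 25 GB remain.
Put 105 GB in tape 4; 34 GB remain.
Put 37 GB in tape 1; 47 GB remain.
Put 57 GB in tape 5; 343 GB remain.
Put 88 GB in tape 5; 255 GB remain.
Put 254 GB in tape 5; 1 GB remain.
Put 221 GB in tape 6; 179 GB remain.
Put 53 GB in tape 2; 1 GB remain.
Put 203 GB in tape 7; 197 GB remain.

7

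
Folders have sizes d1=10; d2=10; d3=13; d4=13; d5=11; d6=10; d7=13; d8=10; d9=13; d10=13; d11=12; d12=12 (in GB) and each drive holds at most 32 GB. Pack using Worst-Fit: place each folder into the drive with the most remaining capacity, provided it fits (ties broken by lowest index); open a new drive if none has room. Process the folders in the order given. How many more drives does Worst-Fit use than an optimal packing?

Worst-Fit: [10,10,11] [13,13] [10,13] [10,13] [13,12] [12] → 6 drives.
Total size 140 GB; any packing needs at least ⌈140/32⌉ = 5 drives.
An optimal packing achieves that bound: [13,13] [13,13] [13,12] [12,10,10] [11,10,10] → 5 drives.
Excess: 6 − 5 = 1.

1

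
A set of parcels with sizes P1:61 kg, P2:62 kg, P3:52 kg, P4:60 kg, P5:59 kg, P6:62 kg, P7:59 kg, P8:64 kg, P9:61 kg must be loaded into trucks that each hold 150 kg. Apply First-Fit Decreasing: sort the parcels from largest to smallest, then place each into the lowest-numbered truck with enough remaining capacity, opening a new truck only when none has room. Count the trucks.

Sorted descending: 64, 62, 62, 61, 61, 60, 59, 59, 52.
Put 64 kg in truck 1; 86 kg remain.
Put 62 kg in truck 1; 24 kg remain.
Put 62 kg in truck 2; 88 kg remain.
Put 61 kg in truck 2; 27 kg remain.
Put 61 kg in truck 3; 89 kg remain.
Put 60 kg in truck 3; 29 kg remain.
Put 59 kg in truck 4; 91 kg remain.
Put 59 kg in truck 4; 32 kg remain.
Put 52 kg in truck 5; 98 kg remain.

5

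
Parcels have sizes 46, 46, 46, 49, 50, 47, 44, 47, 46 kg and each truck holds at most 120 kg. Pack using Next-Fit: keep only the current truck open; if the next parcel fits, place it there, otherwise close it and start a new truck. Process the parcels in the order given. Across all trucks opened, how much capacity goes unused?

truck 1: place 46 kg, 74 kg left
truck 1: place 46 kg, 28 kg left
truck 2: place 46 kg, 74 kg left
truck 2: place 49 kg, 25 kg left
truck 3: place 50 kg, 70 kg left
truck 3: place 47 kg, 23 kg left
truck 4: place 44 kg, 76 kg left
truck 4: place 47 kg, 29 kg left
truck 5: place 46 kg, 74 kg left
5 trucks × 120 kg = 600 kg; used 421 kg; unused 179 kg.

179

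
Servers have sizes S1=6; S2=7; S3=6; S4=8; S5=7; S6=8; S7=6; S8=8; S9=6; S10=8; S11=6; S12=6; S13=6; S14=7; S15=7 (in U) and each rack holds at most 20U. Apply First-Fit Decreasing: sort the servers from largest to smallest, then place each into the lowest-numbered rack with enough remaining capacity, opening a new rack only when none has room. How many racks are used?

Sorted descending: 8, 8, 8, 8, 7, 7, 7, 7, 6, 6, 6, 6, 6, 6, 6.
Put 8U in rack 1; 12U remain.
Put 8U in rack 1; 4U remain.
Put 8U in rack 2; 12U remain.
Put 8U in rack 2; 4U remain.
Put 7U in rack 3; 13U remain.
Put 7U in rack 3; 6U remain.
Put 7U in rack 4; 13U remain.
Put 7U in rack 4; 6U remain.
Put 6U in rack 3; 0U remain.
Put 6U in rack 4; 0U remain.
Put 6U in rack 5; 14U remain.
Put 6U in rack 5; 8U remain.
Put 6U in rack 5; 2U remain.
Put 6U in rack 6; 14U remain.
Put 6U in rack 6; 8U remain.

6 racks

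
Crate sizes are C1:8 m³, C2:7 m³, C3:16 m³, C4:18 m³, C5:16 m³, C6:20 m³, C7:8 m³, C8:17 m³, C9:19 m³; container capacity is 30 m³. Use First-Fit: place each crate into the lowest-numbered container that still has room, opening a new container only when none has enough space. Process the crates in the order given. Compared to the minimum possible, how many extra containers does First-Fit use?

1

First-Fit: [8,7,8] [16] [18] [16] [20] [17] [19] → 7 containers.
6 crates exceed 15 m³ (half the capacity), and no two of those can share a container, so at least 6 containers are needed.
An optimal packing achieves that bound: [20,8] [19,8] [18,7] [17] [16] [16] → 6 containers.
Excess: 7 − 6 = 1.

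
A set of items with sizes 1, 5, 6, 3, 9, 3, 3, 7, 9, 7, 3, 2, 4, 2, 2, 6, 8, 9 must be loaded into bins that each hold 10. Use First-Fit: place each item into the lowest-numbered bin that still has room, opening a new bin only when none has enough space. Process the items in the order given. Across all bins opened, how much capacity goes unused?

1 → bin 1 (remaining 9)
5 → bin 1 (remaining 4)
6 → bin 2 (remaining 4)
3 → bin 1 (remaining 1)
9 → bin 3 (remaining 1)
3 → bin 2 (remaining 1)
3 → bin 4 (remaining 7)
7 → bin 4 (remaining 0)
9 → bin 5 (remaining 1)
7 → bin 6 (remaining 3)
3 → bin 6 (remaining 0)
2 → bin 7 (remaining 8)
4 → bin 7 (remaining 4)
2 → bin 7 (remaining 2)
2 → bin 7 (remaining 0)
6 → bin 8 (remaining 4)
8 → bin 9 (remaining 2)
9 → bin 10 (remaining 1)
10 bins × 10 = 100; used 89; unused 11.

11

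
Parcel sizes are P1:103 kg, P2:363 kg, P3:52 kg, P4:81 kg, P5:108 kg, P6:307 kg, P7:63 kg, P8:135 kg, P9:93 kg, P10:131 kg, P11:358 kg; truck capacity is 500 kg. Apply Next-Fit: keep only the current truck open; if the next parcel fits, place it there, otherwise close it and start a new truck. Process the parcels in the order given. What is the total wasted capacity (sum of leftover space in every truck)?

706

P1 (103 kg) → truck 1 (remaining 397 kg)
P2 (363 kg) → truck 1 (remaining 34 kg)
P3 (52 kg) → truck 2 (remaining 448 kg)
P4 (81 kg) → truck 2 (remaining 367 kg)
P5 (108 kg) → truck 2 (remaining 259 kg)
P6 (307 kg) → truck 3 (remaining 193 kg)
P7 (63 kg) → truck 3 (remaining 130 kg)
P8 (135 kg) → truck 4 (remaining 365 kg)
P9 (93 kg) → truck 4 (remaining 272 kg)
P10 (131 kg) → truck 4 (remaining 141 kg)
P11 (358 kg) → truck 5 (remaining 142 kg)
5 trucks × 500 kg = 2500 kg; used 1794 kg; unused 706 kg.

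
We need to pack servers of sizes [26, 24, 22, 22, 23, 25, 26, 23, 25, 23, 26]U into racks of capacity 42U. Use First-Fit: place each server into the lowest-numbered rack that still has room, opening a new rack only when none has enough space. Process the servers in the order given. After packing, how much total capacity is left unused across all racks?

rack 1: place 26U, 16U left
rack 2: place 24U, 18U left
rack 3: place 22U, 20U left
rack 4: place 22U, 20U left
rack 5: place 23U, 19U left
rack 6: place 25U, 17U left
rack 7: place 26U, 16U left
rack 8: place 23U, 19U left
rack 9: place 25U, 17U left
rack 10: place 23U, 19U left
rack 11: place 26U, 16U left
11 racks × 42U = 462U; used 265U; unused 197U.

197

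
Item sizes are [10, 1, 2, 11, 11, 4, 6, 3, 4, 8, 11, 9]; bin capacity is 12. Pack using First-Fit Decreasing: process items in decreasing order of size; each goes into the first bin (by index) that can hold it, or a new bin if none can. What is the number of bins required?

7

Sorted descending: 11, 11, 11, 10, 9, 8, 6, 4, 4, 3, 2, 1.
Put 11 in bin 1; 1 remain.
Put 11 in bin 2; 1 remain.
Put 11 in bin 3; 1 remain.
Put 10 in bin 4; 2 remain.
Put 9 in bin 5; 3 remain.
Put 8 in bin 6; 4 remain.
Put 6 in bin 7; 6 remain.
Put 4 in bin 6; 0 remain.
Put 4 in bin 7; 2 remain.
Put 3 in bin 5; 0 remain.
Put 2 in bin 4; 0 remain.
Put 1 in bin 1; 0 remain.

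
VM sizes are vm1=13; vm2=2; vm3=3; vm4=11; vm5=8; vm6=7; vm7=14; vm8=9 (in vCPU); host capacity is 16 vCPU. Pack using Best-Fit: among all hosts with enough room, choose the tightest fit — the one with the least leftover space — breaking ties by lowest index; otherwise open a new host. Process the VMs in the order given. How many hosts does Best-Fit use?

5

vm1 (13 vCPU) → host 1 (remaining 3 vCPU)
vm2 (2 vCPU) → host 1 (remaining 1 vCPU)
vm3 (3 vCPU) → host 2 (remaining 13 vCPU)
vm4 (11 vCPU) → host 2 (remaining 2 vCPU)
vm5 (8 vCPU) → host 3 (remaining 8 vCPU)
vm6 (7 vCPU) → host 3 (remaining 1 vCPU)
vm7 (14 vCPU) → host 4 (remaining 2 vCPU)
vm8 (9 vCPU) → host 5 (remaining 7 vCPU)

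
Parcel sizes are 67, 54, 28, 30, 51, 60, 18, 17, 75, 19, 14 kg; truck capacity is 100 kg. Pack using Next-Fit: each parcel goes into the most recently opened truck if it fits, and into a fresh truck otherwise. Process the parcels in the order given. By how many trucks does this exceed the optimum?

Next-Fit: [67] [54,28] [30,51] [60,18,17] [75,19] [14] → 6 trucks.
Total size 433 kg; any packing needs at least ⌈433/100⌉ = 5 trucks.
An optimal packing achieves that bound: [75,19] [67,30] [60,28] [54,18,17] [51,14] → 5 trucks.
Excess: 6 − 5 = 1.

1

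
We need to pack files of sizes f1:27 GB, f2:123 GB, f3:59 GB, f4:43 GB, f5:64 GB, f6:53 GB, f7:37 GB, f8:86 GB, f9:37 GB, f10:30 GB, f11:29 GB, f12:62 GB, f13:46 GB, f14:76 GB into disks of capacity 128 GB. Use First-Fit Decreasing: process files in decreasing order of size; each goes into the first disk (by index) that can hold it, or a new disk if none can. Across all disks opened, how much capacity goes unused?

Sorted descending: 123, 86, 76, 64, 62, 59, 53, 46, 43, 37, 37, 30, 29, 27.
Put 123 GB in disk 1; 5 GB remain.
Put 86 GB in disk 2; 42 GB remain.
Put 76 GB in disk 3; 52 GB remain.
Put 64 GB in disk 4; 64 GB remain.
Put 62 GB in disk 4; 2 GB remain.
Put 59 GB in disk 5; 69 GB remain.
Put 53 GB in disk 5; 16 GB remain.
Put 46 GB in disk 3; 6 GB remain.
Put 43 GB in disk 6; 85 GB remain.
Put 37 GB in disk 2; 5 GB remain.
Put 37 GB in disk 6; 48 GB remain.
Put 30 GB in disk 6; 18 GB remain.
Put 29 GB in disk 7; 99 GB remain.
Put 27 GB in disk 7; 72 GB remain.
7 disks × 128 GB = 896 GB; used 772 GB; unused 124 GB.

124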